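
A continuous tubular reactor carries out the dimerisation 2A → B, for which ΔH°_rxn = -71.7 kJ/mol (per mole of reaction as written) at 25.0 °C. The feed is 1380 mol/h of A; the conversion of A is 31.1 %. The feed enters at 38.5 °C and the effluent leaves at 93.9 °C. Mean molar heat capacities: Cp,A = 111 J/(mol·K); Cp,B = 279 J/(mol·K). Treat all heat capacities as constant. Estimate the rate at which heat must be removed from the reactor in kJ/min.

Q_out = 101 kJ/min

Extent of reaction ξ = 0.311 × 1380 / 2 = 214.59 mol/h
Reaction term: ξ·ΔH°_rxn = 214.59 × -71.7 = -15386 kJ/h
Sensible, feed 38.5→25 °C: -2067.9 kJ/h
Outlet flows (mol/h): A 950.82, B 214.59
Sensible, products 25→93.9 °C: 11397 kJ/h
Q = ΔH = -6057.2 kJ/h = -1.6825 kW
Heat removed = 100.95 kJ/min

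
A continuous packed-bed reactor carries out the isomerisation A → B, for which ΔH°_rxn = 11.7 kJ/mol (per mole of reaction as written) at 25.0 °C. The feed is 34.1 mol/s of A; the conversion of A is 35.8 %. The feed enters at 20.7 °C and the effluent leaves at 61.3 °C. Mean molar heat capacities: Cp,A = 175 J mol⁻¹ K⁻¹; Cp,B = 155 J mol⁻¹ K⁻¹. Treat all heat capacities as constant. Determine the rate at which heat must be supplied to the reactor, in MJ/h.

Q_in = 1350 MJ/h

Extent of reaction ξ = 0.358 × 34.1 = 12.208 mol/s
Reaction term: ξ·ΔH°_rxn = 12.208 × 11.7 = 142.83 kJ/s
Sensible, feed 20.7→25 °C: 25.66 kJ/s
Outlet flows (mol/s): A 21.892, B 12.208
Sensible, products 25→61.3 °C: 207.76 kJ/s
Q = ΔH = 376.25 kJ/s = 376.25 kW
Heat supplied = 1354.5 MJ/h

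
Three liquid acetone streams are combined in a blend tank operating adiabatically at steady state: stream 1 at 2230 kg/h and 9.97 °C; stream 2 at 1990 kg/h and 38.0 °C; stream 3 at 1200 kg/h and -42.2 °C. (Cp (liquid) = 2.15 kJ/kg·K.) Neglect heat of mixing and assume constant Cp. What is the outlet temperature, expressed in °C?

T_out = 8.71 °C

Energy balance with Q = 0: Σ ṁᵢCp,ᵢ(T_out − Tᵢ) = 0
Σ ṁᵢCp,ᵢTᵢ = 2230×2.15×9.97 + 1990×2.15×38.0 + 1200×2.15×-42.2 = 101510
Σ ṁᵢCp,ᵢ = 2230×2.15 + 1990×2.15 + 1200×2.15 = 11653
T_out = 101510 / 11653 = 8.7109 °C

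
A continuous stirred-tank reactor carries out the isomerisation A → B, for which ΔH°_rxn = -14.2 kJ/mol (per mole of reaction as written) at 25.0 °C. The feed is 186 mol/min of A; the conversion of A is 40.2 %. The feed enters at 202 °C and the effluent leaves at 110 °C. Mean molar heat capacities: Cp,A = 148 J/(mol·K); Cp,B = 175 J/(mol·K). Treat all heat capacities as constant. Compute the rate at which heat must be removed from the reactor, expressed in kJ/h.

Extent of reaction ξ = 0.402 × 186 = 74.772 mol/min
Reaction term: ξ·ΔH°_rxn = 74.772 × -14.2 = -1061.8 kJ/min
Sensible, feed 202→25 °C: -4872.5 kJ/min
Outlet flows (mol/min): A 111.23, B 74.772
Sensible, products 25→110 °C: 2511.5 kJ/min
Q = ΔH = -3422.7 kJ/min = -57.046 kW
Heat removed = 205360 kJ/h

Q_out = 205000 kJ/h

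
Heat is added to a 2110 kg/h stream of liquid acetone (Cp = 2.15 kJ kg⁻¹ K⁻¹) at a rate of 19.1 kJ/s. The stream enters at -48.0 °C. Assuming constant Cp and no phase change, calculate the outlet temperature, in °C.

Q = 19.1 kJ/s = 68760 kJ/h
ΔT = Q/(ṁ·Cp) = 68760/(2110×2.15) = 15.157 K
T_out = -48.0 + 15.157 = -32.843 °C

T_out = -32.8 °C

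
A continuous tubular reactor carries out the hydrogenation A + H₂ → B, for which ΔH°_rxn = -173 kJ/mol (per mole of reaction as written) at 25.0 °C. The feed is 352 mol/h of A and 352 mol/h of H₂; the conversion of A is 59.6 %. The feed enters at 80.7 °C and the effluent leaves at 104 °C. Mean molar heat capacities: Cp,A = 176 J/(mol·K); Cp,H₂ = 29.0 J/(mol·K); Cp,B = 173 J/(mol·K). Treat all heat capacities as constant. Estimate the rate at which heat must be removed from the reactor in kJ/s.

Extent of reaction ξ = 0.596 × 352 = 209.79 mol/h
Reaction term: ξ·ΔH°_rxn = 209.79 × -173 = -36294 kJ/h
Sensible, feed 80.7→25 °C: -4019.3 kJ/h
Outlet flows (mol/h): A 142.21, H₂ 142.21, B 209.79
Sensible, products 25→104 °C: 5170.3 kJ/h
Q = ΔH = -35143 kJ/h = -9.762 kW
Heat removed = 9.762 kJ/s

Q_out = 9.76 kJ/s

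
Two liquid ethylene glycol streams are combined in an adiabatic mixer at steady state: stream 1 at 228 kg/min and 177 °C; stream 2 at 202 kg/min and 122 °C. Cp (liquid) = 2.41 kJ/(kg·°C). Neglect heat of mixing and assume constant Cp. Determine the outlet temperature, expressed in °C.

Adiabatic, steady state ⇒ Σ ṁᵢCp,ᵢ(T_out − Tᵢ) = 0
T_out = Σ ṁᵢCp,ᵢTᵢ / Σ ṁᵢCp,ᵢ
      = 156650 / 1036.3 = 151.16 °C

T_out = 151 °C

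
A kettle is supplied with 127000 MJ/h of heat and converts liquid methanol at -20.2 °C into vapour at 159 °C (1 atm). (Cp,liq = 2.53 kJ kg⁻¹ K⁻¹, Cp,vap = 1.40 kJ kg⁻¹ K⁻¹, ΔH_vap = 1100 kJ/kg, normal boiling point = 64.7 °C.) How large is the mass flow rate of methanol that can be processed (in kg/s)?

Δh = 2.53×(64.7−-20.2) + 1100 + 1.40×(159−64.7) = 1446.8 kJ/kg
Q = 127000 MJ/h = 35278 kJ/s = 35278 kJ/s
ṁ = Q/Δh = 35278 / 1446.8 = 24.383 kg/s

ṁ = 24.4 kg/s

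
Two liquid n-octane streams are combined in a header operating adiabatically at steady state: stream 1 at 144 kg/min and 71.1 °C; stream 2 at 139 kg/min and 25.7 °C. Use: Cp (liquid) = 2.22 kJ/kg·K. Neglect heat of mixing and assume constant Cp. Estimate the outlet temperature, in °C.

No heat crosses the boundary, so H_out = H_in.
T_out = Σ ṁᵢCp,ᵢTᵢ / Σ ṁᵢCp,ᵢ
      = 30660 / 628.26 = 48.801 °C

T_out = 48.8 °C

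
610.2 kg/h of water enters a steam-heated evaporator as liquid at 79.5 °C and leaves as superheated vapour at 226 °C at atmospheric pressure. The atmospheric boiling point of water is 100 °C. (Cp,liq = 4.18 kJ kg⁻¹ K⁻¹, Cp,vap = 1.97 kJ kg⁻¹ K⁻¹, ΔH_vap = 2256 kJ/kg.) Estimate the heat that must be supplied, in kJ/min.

Q = 26300 kJ/min

liquid 79.5→100 °C: 85.69 kJ/kg
vaporisation at 100 °C: 2256 kJ/kg
vapour 100→226 °C: 248.22 kJ/kg
Δh = 85.69 + 2256 + 248.22 = 2589.9 kJ/kg
Q = ṁ·Δh = 610.2 kg/h × 2589.9 kJ/kg = 1.5804e+06 kJ/h
|Q| = 438.99 kW = 26339 kJ/min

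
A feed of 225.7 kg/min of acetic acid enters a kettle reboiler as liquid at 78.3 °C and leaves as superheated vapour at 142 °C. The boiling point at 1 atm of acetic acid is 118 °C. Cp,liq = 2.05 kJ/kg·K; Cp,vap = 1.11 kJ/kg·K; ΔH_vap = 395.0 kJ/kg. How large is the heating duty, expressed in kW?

Q = 1890 kW

liquid 78.3→118 °C: 81.385 kJ/kg
vaporisation at 118 °C: 395 kJ/kg
vapour 118→142 °C: 26.64 kJ/kg
Δh = 81.385 + 395 + 26.64 = 503.02 kJ/kg
Q = ṁ·Δh = 225.7 kg/min × 503.02 kJ/kg = 113530 kJ/min
|Q| = 1892.2 kW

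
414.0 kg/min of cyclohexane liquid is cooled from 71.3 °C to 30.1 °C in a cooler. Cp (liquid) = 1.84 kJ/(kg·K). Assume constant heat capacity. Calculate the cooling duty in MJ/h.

Q_c = 1880 MJ/h

Q = ṁ·Cp·ΔT = 414.0 × 1.84 × (30.1 − 71.3) = -31385 kJ/min
Converting: 31385 / 60 s = 523.08 kW
Cooling duty = 1883.1 MJ/h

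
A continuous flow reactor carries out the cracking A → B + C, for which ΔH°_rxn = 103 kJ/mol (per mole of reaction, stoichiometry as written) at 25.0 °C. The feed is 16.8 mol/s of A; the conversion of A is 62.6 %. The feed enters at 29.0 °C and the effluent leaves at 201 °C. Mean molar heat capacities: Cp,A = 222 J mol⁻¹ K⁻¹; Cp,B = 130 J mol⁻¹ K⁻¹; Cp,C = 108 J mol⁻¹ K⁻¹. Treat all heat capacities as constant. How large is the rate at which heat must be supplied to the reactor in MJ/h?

Q_in = 6320 MJ/h

Extent of reaction ξ = 0.626 × 16.8 = 10.517 mol/s
Reaction term: ξ·ΔH°_rxn = 10.517 × 103 = 1083.2 kJ/s
Sensible, feed 29.0→25 °C: -14.918 kJ/s
Outlet flows (mol/s): A 6.2832, B 10.517, C 10.517
Sensible, products 25→201 °C: 686.02 kJ/s
Q = ΔH = 1754.3 kJ/s = 1754.3 kW
Heat supplied = 6315.6 MJ/h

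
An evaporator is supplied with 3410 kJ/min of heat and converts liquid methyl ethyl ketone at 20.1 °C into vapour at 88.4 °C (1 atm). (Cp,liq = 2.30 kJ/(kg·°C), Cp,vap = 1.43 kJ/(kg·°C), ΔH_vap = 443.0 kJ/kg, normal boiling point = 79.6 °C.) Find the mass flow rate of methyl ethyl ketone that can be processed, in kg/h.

Δh = 2.30×(79.6−20.1) + 443.0 + 1.43×(88.4−79.6) = 592.43 kJ/kg
Q = 3410 kJ/min = 56.833 kJ/s = 204600 kJ/h
ṁ = Q/Δh = 204600 / 592.43 = 345.35 kg/h

ṁ = 345 kg/h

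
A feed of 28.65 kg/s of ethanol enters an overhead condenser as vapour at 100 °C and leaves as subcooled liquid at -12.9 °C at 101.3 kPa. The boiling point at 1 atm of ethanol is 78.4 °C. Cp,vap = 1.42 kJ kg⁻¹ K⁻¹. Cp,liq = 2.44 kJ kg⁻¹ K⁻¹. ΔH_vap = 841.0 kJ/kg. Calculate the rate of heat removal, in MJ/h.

Q_c = 113000 MJ/h

vapour 100→78.4 °C: -30.672 kJ/kg
condensation at 78.4 °C: -841 kJ/kg
liquid 78.4→-12.9 °C: -222.77 kJ/kg
Δh = -30.672 + -841 + -222.77 = -1094.4 kJ/kg
Q = ṁ·Δh = 28.65 kg/s × -1094.4 kJ/kg = -31356 kJ/s
|Q| = 31356 kW = 112880 MJ/h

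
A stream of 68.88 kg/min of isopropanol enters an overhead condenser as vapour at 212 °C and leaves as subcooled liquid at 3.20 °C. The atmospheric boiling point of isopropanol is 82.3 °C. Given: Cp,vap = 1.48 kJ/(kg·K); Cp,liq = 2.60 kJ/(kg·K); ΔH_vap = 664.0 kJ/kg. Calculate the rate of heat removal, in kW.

Q_c = 1220 kW

vapour 212→82.3 °C: -191.96 kJ/kg
condensation at 82.3 °C: -664 kJ/kg
liquid 82.3→3.20 °C: -205.66 kJ/kg
Δh = -191.96 + -664 + -205.66 = -1061.6 kJ/kg
Q = ṁ·Δh = 68.88 kg/min × -1061.6 kJ/kg = -73124 kJ/min
|Q| = 1218.7 kW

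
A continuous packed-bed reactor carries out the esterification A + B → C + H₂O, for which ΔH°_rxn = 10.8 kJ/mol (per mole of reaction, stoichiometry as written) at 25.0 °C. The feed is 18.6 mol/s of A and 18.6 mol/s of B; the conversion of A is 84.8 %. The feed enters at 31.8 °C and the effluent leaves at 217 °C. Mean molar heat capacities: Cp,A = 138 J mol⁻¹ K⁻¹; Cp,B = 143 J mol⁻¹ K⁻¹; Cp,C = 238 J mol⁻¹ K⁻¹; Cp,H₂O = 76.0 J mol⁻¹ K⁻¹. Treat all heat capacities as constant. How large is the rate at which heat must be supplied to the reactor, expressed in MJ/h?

Extent of reaction ξ = 0.848 × 18.6 = 15.773 mol/s
Reaction term: ξ·ΔH°_rxn = 15.773 × 10.8 = 170.35 kJ/s
Sensible, feed 31.8→25 °C: -35.541 kJ/s
Outlet flows (mol/s): A 2.8272, B 2.8272, C 15.773, H₂O 15.773
Sensible, products 25→217 °C: 1103.4 kJ/s
Q = ΔH = 1238.2 kJ/s = 1238.2 kW
Heat supplied = 4457.7 MJ/h

Q_in = 4460 MJ/h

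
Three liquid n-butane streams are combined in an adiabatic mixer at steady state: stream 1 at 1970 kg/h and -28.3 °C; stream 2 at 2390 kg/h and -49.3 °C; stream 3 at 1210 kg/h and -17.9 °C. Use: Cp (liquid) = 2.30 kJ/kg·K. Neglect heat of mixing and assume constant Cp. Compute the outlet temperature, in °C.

T_out = -35.1 °C

Energy balance with Q = 0: Σ ṁᵢCp,ᵢ(T_out − Tᵢ) = 0
T_out = Σ ṁᵢCp,ᵢTᵢ / Σ ṁᵢCp,ᵢ
      = -449050 / 12811 = -35.052 °C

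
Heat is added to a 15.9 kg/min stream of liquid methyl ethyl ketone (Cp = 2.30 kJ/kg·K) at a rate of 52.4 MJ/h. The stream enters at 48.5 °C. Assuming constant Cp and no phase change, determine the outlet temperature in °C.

Q = 52.4 MJ/h = 873.33 kJ/min
ΔT = Q/(ṁ·Cp) = 873.33/(15.9×2.30) = 23.881 K
T_out = 48.5 + 23.881 = 72.381 °C

T_out = 72.4 °C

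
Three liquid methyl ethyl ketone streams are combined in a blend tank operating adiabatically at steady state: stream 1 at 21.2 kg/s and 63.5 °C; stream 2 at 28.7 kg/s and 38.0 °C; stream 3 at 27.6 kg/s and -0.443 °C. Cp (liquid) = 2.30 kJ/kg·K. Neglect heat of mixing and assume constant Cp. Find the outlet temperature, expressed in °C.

No heat crosses the boundary, so H_out = H_in.
T_out = Σ ṁᵢCp,ᵢTᵢ / Σ ṁᵢCp,ᵢ
      = 5576.5 / 178.25 = 31.285 °C

T_out = 31.3 °C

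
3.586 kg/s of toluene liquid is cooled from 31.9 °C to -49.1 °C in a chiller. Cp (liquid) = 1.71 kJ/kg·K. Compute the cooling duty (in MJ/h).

Q_c = 1790 MJ/h

Q = ṁ·Cp·ΔT = 3.586 × 1.71 × (-49.1 − 31.9) = -496.7 kJ/s
Cooling duty = 1788.1 MJ/h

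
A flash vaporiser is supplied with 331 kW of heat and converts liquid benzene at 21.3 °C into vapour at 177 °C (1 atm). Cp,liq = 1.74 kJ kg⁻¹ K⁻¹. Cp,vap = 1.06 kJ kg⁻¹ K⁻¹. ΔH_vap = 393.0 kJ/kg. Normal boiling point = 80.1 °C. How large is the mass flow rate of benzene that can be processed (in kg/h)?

ṁ = 1990 kg/h

Δh = 1.74×(80.1−21.3) + 393.0 + 1.06×(177−80.1) = 598.03 kJ/kg
Q = 331 kW = 331 kJ/s = 1.1916e+06 kJ/h
ṁ = Q/Δh = 1.1916e+06 / 598.03 = 1992.6 kg/h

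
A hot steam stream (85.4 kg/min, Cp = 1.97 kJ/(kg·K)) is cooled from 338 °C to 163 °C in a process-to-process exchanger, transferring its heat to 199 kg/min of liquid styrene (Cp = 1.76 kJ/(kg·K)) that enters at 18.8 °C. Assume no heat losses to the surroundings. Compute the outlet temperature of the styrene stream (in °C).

Heat released by hot stream: Q = 85.4 × 1.97 × (338 − 163) = 29442 kJ/min
Energy balance on cold side (adiabatic exchanger): Q = ṁ_c·Cp_c·(T_c,out − T_c,in)
T_c,out = 18.8 + 29442/(199 × 1.76) = 102.86 °C

T_c,out = 103 °C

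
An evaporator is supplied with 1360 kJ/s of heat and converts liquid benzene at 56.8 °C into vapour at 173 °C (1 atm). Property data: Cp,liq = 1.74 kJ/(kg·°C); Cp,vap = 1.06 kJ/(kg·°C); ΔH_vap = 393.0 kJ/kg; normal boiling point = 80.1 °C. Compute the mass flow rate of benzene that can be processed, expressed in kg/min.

ṁ = 153 kg/min

Δh = 1.74×(80.1−56.8) + 393.0 + 1.06×(173−80.1) = 532.02 kJ/kg
Q = 1360 kJ/s = 1360 kJ/s = 81600 kJ/min
ṁ = Q/Δh = 81600 / 532.02 = 153.38 kg/min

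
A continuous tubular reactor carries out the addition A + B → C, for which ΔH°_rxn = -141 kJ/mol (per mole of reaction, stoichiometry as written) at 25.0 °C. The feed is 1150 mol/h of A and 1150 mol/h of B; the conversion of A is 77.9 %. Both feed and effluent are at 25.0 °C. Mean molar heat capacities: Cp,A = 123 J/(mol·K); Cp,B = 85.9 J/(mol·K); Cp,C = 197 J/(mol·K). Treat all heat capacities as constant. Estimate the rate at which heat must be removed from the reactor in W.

Extent of reaction ξ = 0.779 × 1150 = 895.85 mol/h
Reaction term: ξ·ΔH°_rxn = 895.85 × -141 = -126310 kJ/h
Q = ΔH = -126310 kJ/h = -35.087 kW
Heat removed = 35087 W

Q_out = 35100 W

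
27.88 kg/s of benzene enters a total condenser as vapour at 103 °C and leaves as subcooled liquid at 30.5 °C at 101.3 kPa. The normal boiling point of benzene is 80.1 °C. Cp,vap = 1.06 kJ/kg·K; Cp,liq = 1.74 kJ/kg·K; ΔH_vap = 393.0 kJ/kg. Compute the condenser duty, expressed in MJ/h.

Q_c = 50500 MJ/h

vapour 103→80.1 °C: -24.274 kJ/kg
condensation at 80.1 °C: -393 kJ/kg
liquid 80.1→30.5 °C: -86.304 kJ/kg
Δh = -24.274 + -393 + -86.304 = -503.58 kJ/kg
Q = ṁ·Δh = 27.88 kg/s × -503.58 kJ/kg = -14040 kJ/s
|Q| = 14040 kW = 50543 MJ/h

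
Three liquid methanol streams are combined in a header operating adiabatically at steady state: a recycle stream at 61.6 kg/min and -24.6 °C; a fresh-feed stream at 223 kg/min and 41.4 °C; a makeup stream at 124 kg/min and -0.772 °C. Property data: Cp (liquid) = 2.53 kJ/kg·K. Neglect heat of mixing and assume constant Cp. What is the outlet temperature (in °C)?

T_out = 18.7 °C

No heat crosses the boundary, so H_out = H_in.
T_out = Σ ṁᵢCp,ᵢTᵢ / Σ ṁᵢCp,ᵢ
      = 19281 / 1033.8 = 18.652 °C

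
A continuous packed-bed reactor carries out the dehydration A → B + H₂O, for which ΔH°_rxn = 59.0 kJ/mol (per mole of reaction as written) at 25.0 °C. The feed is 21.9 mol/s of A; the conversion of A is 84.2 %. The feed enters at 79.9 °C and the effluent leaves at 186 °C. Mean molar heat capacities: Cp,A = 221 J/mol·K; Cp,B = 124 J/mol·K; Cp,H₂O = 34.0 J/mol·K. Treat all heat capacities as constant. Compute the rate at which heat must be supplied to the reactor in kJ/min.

Extent of reaction ξ = 0.842 × 21.9 = 18.44 mol/s
Reaction term: ξ·ΔH°_rxn = 18.44 × 59.0 = 1087.9 kJ/s
Sensible, feed 79.9→25 °C: -265.71 kJ/s
Outlet flows (mol/s): A 3.4602, B 18.44, H₂O 18.44
Sensible, products 25→186 °C: 592.19 kJ/s
Q = ΔH = 1414.4 kJ/s = 1414.4 kW
Heat supplied = 84866 kJ/min

Q_in = 84900 kJ/min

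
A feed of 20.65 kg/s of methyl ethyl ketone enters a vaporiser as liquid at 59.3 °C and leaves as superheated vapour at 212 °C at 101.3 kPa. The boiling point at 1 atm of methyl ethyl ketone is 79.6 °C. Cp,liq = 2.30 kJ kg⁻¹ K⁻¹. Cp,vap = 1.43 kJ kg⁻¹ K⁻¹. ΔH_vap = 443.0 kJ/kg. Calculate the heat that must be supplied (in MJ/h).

Q = 50500 MJ/h

liquid 59.3→79.6 °C: 46.69 kJ/kg
vaporisation at 79.6 °C: 443 kJ/kg
vapour 79.6→212 °C: 189.33 kJ/kg
Δh = 46.69 + 443 + 189.33 = 679.02 kJ/kg
Q = ṁ·Δh = 20.65 kg/s × 679.02 kJ/kg = 14022 kJ/s
|Q| = 14022 kW = 50478 MJ/h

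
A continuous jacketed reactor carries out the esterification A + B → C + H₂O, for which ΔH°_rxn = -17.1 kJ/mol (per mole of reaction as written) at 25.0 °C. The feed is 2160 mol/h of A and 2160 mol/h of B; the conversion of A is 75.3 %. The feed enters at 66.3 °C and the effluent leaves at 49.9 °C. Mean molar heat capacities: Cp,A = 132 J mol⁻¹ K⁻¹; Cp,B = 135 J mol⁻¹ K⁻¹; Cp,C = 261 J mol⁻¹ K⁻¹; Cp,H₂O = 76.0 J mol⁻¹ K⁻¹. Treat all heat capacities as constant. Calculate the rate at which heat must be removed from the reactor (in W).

Extent of reaction ξ = 0.753 × 2160 = 1626.5 mol/h
Reaction term: ξ·ΔH°_rxn = 1626.5 × -17.1 = -27813 kJ/h
Sensible, feed 66.3→25 °C: -23819 kJ/h
Outlet flows (mol/h): A 533.52, B 533.52, C 1626.5, H₂O 1626.5
Sensible, products 25→49.9 °C: 17195 kJ/h
Q = ΔH = -34436 kJ/h = -9.5656 kW
Heat removed = 9565.6 W

Q_out = 9570 W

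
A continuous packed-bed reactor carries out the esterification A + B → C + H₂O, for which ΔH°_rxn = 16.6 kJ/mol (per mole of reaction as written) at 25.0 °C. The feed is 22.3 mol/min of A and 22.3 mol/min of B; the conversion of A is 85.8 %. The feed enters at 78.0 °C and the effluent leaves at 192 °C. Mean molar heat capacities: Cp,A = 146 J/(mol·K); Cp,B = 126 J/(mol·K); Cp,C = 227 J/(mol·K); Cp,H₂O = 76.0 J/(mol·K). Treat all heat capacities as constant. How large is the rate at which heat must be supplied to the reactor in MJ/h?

Q_in = 66.5 MJ/h

Extent of reaction ξ = 0.858 × 22.3 = 19.133 mol/min
Reaction term: ξ·ΔH°_rxn = 19.133 × 16.6 = 317.61 kJ/min
Sensible, feed 78.0→25 °C: -321.48 kJ/min
Outlet flows (mol/min): A 3.1666, B 3.1666, C 19.133, H₂O 19.133
Sensible, products 25→192 °C: 1112 kJ/min
Q = ΔH = 1108.1 kJ/min = 18.469 kW
Heat supplied = 66.489 MJ/h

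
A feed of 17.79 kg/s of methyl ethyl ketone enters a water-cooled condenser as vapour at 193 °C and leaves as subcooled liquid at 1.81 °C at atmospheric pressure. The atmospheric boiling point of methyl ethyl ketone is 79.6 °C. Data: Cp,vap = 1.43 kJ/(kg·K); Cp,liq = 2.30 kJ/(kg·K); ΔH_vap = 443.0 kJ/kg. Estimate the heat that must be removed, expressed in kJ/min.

vapour 193→79.6 °C: -162.16 kJ/kg
condensation at 79.6 °C: -443 kJ/kg
liquid 79.6→1.81 °C: -178.92 kJ/kg
Δh = -162.16 + -443 + -178.92 = -784.08 kJ/kg
Q = ṁ·Δh = 17.79 kg/s × -784.08 kJ/kg = -13949 kJ/s
|Q| = 13949 kW = 836930 kJ/min

Q_c = 837000 kJ/min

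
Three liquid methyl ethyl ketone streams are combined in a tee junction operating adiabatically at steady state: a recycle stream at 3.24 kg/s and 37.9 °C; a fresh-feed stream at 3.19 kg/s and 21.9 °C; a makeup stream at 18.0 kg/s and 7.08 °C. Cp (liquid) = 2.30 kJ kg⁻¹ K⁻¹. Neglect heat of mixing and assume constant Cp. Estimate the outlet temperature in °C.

Energy balance with Q = 0: Σ ṁᵢCp,ᵢ(T_out − Tᵢ) = 0
T_out = Σ ṁᵢCp,ᵢTᵢ / Σ ṁᵢCp,ᵢ
      = 736.22 / 56.189 = 13.103 °C

T_out = 13.1 °C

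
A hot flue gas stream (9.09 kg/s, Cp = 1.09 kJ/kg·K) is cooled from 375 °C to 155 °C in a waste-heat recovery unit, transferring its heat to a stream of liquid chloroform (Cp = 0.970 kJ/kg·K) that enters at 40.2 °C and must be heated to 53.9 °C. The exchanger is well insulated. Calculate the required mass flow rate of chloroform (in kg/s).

ṁ_c = 164 kg/s

Heat released by hot stream: Q = 9.09 × 1.09 × (375 − 155) = 2179.8 kJ/s
Energy balance on cold side (adiabatic exchanger): Q = ṁ_c·Cp_c·(T_c,out − T_c,in)
ṁ_c = 2179.8 / [0.970 × (53.9 − 40.2)] = 164.03 kg/s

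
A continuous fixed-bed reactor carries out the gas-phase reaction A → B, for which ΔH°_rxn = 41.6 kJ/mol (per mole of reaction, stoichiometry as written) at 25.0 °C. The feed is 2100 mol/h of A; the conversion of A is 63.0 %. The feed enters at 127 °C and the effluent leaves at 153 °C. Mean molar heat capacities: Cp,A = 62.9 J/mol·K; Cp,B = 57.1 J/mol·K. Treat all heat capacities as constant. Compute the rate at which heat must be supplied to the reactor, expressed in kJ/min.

Extent of reaction ξ = 0.630 × 2100 = 1323 mol/h
Reaction term: ξ·ΔH°_rxn = 1323 × 41.6 = 55037 kJ/h
Sensible, feed 127→25 °C: -13473 kJ/h
Outlet flows (mol/h): A 777, B 1323
Sensible, products 25→153 °C: 15925 kJ/h
Q = ΔH = 57489 kJ/h = 15.969 kW
Heat supplied = 958.15 kJ/min

Q_in = 958 kJ/min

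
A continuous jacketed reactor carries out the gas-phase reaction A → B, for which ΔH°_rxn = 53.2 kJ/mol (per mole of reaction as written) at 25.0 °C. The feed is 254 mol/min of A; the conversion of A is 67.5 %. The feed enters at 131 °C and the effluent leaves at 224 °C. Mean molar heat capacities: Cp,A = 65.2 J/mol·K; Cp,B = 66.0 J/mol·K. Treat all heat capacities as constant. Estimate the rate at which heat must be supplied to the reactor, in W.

Extent of reaction ξ = 0.675 × 254 = 171.45 mol/min
Reaction term: ξ·ΔH°_rxn = 171.45 × 53.2 = 9121.1 kJ/min
Sensible, feed 131→25 °C: -1755.4 kJ/min
Outlet flows (mol/min): A 82.55, B 171.45
Sensible, products 25→224 °C: 3322.9 kJ/min
Q = ΔH = 10689 kJ/min = 178.14 kW
Heat supplied = 178140 W

Q_in = 178000 W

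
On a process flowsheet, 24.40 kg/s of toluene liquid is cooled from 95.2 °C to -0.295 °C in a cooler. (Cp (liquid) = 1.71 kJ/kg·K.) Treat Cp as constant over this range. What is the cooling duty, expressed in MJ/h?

Q = ṁ·Cp·ΔT = 24.40 × 1.71 × (-0.295 − 95.2) = -3984.4 kJ/s
Cooling duty = 14344 MJ/h

Q_c = 14300 MJ/h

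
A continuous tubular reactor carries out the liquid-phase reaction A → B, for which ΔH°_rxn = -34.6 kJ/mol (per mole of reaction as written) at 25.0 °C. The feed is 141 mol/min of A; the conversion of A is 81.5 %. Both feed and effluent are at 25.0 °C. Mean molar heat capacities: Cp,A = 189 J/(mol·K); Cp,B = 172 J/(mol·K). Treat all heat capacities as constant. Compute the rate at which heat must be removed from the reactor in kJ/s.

Extent of reaction ξ = 0.815 × 141 = 114.91 mol/min
Reaction term: ξ·ΔH°_rxn = 114.91 × -34.6 = -3976.1 kJ/min
Q = ΔH = -3976.1 kJ/min = -66.268 kW
Heat removed = 66.268 kJ/s

Q_out = 66.3 kJ/s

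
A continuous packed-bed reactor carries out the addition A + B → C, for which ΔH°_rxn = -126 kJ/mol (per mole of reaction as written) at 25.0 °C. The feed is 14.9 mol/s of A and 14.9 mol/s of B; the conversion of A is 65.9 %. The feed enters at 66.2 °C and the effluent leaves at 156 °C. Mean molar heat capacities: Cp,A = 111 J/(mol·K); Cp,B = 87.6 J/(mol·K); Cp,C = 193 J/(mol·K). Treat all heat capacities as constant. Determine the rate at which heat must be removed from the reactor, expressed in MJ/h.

Q_out = 3520 MJ/h

Extent of reaction ξ = 0.659 × 14.9 = 9.8191 mol/s
Reaction term: ξ·ΔH°_rxn = 9.8191 × -126 = -1237.2 kJ/s
Sensible, feed 66.2→25 °C: -121.92 kJ/s
Outlet flows (mol/s): A 5.0809, B 5.0809, C 9.8191
Sensible, products 25→156 °C: 380.44 kJ/s
Q = ΔH = -978.68 kJ/s = -978.68 kW
Heat removed = 3523.2 MJ/h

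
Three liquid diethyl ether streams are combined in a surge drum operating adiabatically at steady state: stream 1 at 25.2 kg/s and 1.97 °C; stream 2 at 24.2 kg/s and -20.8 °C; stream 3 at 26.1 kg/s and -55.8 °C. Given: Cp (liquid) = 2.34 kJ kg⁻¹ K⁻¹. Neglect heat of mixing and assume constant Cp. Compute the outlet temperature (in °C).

Energy balance with Q = 0: Σ ṁᵢCp,ᵢ(T_out − Tᵢ) = 0
T_out = Σ ṁᵢCp,ᵢTᵢ / Σ ṁᵢCp,ᵢ
      = -4469.6 / 176.67 = -25.299 °C

T_out = -25.3 °C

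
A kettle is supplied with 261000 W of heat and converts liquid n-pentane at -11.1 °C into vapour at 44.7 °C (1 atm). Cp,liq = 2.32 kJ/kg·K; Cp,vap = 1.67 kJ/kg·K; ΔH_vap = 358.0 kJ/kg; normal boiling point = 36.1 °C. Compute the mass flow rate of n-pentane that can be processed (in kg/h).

Δh = 2.32×(36.1−-11.1) + 358.0 + 1.67×(44.7−36.1) = 481.87 kJ/kg
Q = 261000 W = 261 kJ/s = 939600 kJ/h
ṁ = Q/Δh = 939600 / 481.87 = 1949.9 kg/h

ṁ = 1950 kg/h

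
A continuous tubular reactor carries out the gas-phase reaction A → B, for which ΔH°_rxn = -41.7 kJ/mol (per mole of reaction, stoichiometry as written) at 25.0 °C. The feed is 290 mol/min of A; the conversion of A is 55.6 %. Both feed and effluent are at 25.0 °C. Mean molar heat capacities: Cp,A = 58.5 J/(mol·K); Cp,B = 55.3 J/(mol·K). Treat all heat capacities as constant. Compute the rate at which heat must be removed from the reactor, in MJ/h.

Extent of reaction ξ = 0.556 × 290 = 161.24 mol/min
Reaction term: ξ·ΔH°_rxn = 161.24 × -41.7 = -6723.7 kJ/min
Q = ΔH = -6723.7 kJ/min = -112.06 kW
Heat removed = 403.42 MJ/h

Q_out = 403 MJ/h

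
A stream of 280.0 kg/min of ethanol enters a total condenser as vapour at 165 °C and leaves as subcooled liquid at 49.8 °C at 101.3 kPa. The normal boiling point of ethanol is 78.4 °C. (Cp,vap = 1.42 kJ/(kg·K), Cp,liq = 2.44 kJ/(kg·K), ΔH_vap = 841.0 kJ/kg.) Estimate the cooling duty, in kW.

vapour 165→78.4 °C: -122.97 kJ/kg
condensation at 78.4 °C: -841 kJ/kg
liquid 78.4→49.8 °C: -69.784 kJ/kg
Δh = -122.97 + -841 + -69.784 = -1033.8 kJ/kg
Q = ṁ·Δh = 280.0 kg/min × -1033.8 kJ/kg = -289450 kJ/min
|Q| = 4824.2 kW

Q_c = 4820 kW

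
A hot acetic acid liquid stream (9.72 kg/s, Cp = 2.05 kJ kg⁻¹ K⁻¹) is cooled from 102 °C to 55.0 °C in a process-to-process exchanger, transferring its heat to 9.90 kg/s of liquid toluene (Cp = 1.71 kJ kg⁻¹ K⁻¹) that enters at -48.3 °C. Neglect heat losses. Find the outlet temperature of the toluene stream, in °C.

Heat released by hot stream: Q = 9.72 × 2.05 × (102 − 55.0) = 936.52 kJ/s
Energy balance on cold side (adiabatic exchanger): Q = ṁ_c·Cp_c·(T_c,out − T_c,in)
T_c,out = -48.3 + 936.52/(9.90 × 1.71) = 7.0206 °C

T_c,out = 7.02 °C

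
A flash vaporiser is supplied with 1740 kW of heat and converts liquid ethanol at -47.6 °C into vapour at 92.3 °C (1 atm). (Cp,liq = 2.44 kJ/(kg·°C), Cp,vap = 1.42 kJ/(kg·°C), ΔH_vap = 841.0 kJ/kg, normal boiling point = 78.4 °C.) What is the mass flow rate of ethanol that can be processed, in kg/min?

Δh = 2.44×(78.4−-47.6) + 841.0 + 1.42×(92.3−78.4) = 1168.2 kJ/kg
Q = 1740 kW = 1740 kJ/s = 104400 kJ/min
ṁ = Q/Δh = 104400 / 1168.2 = 89.37 kg/min

ṁ = 89.4 kg/min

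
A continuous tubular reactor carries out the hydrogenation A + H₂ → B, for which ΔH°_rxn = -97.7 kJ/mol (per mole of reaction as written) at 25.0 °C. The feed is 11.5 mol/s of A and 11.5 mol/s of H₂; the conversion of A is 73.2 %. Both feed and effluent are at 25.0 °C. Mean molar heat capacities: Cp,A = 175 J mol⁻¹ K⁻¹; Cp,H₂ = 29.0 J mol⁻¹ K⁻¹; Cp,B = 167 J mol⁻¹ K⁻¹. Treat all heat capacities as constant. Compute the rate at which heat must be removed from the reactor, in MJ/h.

Q_out = 2960 MJ/h

Extent of reaction ξ = 0.732 × 11.5 = 8.418 mol/s
Reaction term: ξ·ΔH°_rxn = 8.418 × -97.7 = -822.44 kJ/s
Q = ΔH = -822.44 kJ/s = -822.44 kW
Heat removed = 2960.8 MJ/h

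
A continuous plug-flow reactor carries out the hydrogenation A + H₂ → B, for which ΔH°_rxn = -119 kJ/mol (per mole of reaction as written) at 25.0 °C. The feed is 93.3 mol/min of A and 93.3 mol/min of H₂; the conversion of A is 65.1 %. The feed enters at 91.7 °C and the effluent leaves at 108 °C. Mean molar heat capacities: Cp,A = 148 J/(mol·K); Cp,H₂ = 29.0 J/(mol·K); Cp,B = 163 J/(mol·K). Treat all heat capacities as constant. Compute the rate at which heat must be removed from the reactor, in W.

Q_out = 117000 W

Extent of reaction ξ = 0.651 × 93.3 = 60.738 mol/min
Reaction term: ξ·ΔH°_rxn = 60.738 × -119 = -7227.9 kJ/min
Sensible, feed 91.7→25 °C: -1101.5 kJ/min
Outlet flows (mol/min): A 32.562, H₂ 32.562, B 60.738
Sensible, products 25→108 °C: 1300.1 kJ/min
Q = ΔH = -7029.3 kJ/min = -117.15 kW
Heat removed = 117150 W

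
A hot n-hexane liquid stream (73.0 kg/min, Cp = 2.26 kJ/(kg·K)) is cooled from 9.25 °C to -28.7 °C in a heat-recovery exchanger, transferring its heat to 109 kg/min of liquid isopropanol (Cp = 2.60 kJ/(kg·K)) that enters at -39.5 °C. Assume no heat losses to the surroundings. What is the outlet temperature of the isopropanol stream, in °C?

T_c,out = -17.4 °C

Heat released by hot stream: Q = 73.0 × 2.26 × (9.25 − -28.7) = 6261 kJ/min
Energy balance on cold side (adiabatic exchanger): Q = ṁ_c·Cp_c·(T_c,out − T_c,in)
T_c,out = -39.5 + 6261/(109 × 2.60) = -17.408 °C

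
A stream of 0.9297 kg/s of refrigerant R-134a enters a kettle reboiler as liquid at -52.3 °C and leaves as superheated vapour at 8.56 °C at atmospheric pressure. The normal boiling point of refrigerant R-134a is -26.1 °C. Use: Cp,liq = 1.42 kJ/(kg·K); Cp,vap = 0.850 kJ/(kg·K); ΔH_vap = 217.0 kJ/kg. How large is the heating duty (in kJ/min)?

liquid -52.3→-26.1 °C: 37.204 kJ/kg
vaporisation at -26.1 °C: 217 kJ/kg
vapour -26.1→8.56 °C: 29.461 kJ/kg
Δh = 37.204 + 217 + 29.461 = 283.67 kJ/kg
Q = ṁ·Δh = 0.9297 kg/s × 283.67 kJ/kg = 263.72 kJ/s
|Q| = 263.72 kW = 15823 kJ/min

Q = 15800 kJ/min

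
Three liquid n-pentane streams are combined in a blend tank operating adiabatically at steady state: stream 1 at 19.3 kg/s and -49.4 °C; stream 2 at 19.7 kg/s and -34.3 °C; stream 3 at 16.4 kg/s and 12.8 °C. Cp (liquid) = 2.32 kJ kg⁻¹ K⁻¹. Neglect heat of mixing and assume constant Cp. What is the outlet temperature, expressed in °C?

Adiabatic, steady state ⇒ Σ ṁᵢCp,ᵢ(T_out − Tᵢ) = 0
T_out = Σ ṁᵢCp,ᵢTᵢ / Σ ṁᵢCp,ᵢ
      = -3292.6 / 128.53 = -25.618 °C

T_out = -25.6 °C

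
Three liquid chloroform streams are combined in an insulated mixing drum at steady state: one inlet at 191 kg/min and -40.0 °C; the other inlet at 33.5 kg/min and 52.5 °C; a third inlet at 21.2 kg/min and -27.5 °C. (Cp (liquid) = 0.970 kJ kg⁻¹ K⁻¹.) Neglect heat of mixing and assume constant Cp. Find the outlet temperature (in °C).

Energy balance with Q = 0: Σ ṁᵢCp,ᵢ(T_out − Tᵢ) = 0
T_out = Σ ṁᵢCp,ᵢTᵢ / Σ ṁᵢCp,ᵢ
      = -6270.3 / 238.33 = -26.31 °C

T_out = -26.3 °C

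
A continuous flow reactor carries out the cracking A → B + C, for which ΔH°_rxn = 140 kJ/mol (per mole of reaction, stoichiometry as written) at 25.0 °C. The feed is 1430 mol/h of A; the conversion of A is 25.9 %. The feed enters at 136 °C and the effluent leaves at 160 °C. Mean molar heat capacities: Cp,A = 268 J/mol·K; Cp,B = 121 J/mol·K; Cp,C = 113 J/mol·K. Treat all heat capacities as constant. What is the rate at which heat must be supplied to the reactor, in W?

Q_in = 16500 W

Extent of reaction ξ = 0.259 × 1430 = 370.37 mol/h
Reaction term: ξ·ΔH°_rxn = 370.37 × 140 = 51852 kJ/h
Sensible, feed 136→25 °C: -42540 kJ/h
Outlet flows (mol/h): A 1059.6, B 370.37, C 370.37
Sensible, products 25→160 °C: 50037 kJ/h
Q = ΔH = 59350 kJ/h = 16.486 kW
Heat supplied = 16486 W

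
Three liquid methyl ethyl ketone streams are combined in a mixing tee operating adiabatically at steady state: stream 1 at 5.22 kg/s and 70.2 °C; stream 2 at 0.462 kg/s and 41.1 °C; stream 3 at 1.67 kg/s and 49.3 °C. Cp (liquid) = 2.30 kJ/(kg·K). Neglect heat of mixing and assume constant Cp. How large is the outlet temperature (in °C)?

No heat crosses the boundary, so H_out = H_in.
Σ ṁᵢCp,ᵢTᵢ = 5.22×2.30×70.2 + 0.462×2.30×41.1 + 1.67×2.30×49.3 = 1075.9
Σ ṁᵢCp,ᵢ = 5.22×2.30 + 0.462×2.30 + 1.67×2.30 = 16.91
T_out = 1075.9 / 16.91 = 63.624 °C

T_out = 63.6 °C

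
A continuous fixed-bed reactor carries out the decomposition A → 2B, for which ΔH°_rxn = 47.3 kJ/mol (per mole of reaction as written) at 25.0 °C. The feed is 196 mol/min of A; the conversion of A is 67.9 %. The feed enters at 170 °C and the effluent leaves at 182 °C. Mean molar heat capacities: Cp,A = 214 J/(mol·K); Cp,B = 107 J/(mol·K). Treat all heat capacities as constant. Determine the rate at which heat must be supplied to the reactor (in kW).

Extent of reaction ξ = 0.679 × 196 = 133.08 mol/min
Reaction term: ξ·ΔH°_rxn = 133.08 × 47.3 = 6294.9 kJ/min
Sensible, feed 170→25 °C: -6081.9 kJ/min
Outlet flows (mol/min): A 62.916, B 266.17
Sensible, products 25→182 °C: 6585.2 kJ/min
Q = ΔH = 6798.2 kJ/min = 113.3 kW
Heat supplied = 113.3 kW

Q_in = 113 kW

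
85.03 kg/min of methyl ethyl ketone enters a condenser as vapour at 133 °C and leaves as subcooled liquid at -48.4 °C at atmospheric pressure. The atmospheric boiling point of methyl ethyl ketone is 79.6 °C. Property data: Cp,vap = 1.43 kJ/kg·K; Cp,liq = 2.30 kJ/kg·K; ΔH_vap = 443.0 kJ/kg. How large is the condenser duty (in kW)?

Q_c = 1150 kW

vapour 133→79.6 °C: -76.362 kJ/kg
condensation at 79.6 °C: -443 kJ/kg
liquid 79.6→-48.4 °C: -294.4 kJ/kg
Δh = -76.362 + -443 + -294.4 = -813.76 kJ/kg
Q = ṁ·Δh = 85.03 kg/min × -813.76 kJ/kg = -69194 kJ/min
|Q| = 1153.2 kW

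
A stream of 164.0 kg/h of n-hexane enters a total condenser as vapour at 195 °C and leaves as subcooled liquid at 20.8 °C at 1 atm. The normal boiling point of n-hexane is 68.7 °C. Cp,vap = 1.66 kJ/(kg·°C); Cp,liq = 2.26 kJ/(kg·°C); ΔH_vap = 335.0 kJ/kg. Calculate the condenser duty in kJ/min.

vapour 195→68.7 °C: -209.66 kJ/kg
condensation at 68.7 °C: -335 kJ/kg
liquid 68.7→20.8 °C: -108.25 kJ/kg
Δh = -209.66 + -335 + -108.25 = -652.91 kJ/kg
Q = ṁ·Δh = 164.0 kg/h × -652.91 kJ/kg = -107080 kJ/h
|Q| = 29.744 kW = 1784.6 kJ/min

Q_c = 1780 kJ/min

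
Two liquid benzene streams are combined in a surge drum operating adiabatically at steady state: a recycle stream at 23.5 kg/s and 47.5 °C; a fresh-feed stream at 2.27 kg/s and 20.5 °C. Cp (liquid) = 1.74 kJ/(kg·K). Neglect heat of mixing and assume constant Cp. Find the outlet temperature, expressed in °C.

No heat crosses the boundary, so H_out = H_in.
Σ ṁᵢCp,ᵢTᵢ = 23.5×1.74×47.5 + 2.27×1.74×20.5 = 2023.2
Σ ṁᵢCp,ᵢ = 23.5×1.74 + 2.27×1.74 = 44.84
T_out = 2023.2 / 44.84 = 45.122 °C

T_out = 45.1 °C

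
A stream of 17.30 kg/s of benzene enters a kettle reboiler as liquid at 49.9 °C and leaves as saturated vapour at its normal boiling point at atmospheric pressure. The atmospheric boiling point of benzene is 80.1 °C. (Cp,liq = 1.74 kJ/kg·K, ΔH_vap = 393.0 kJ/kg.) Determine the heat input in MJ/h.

liquid 49.9→80.1 °C: 52.548 kJ/kg
vaporisation at 80.1 °C: 393 kJ/kg
Δh = 52.548 + 393 = 445.55 kJ/kg
Q = ṁ·Δh = 17.30 kg/s × 445.55 kJ/kg = 7708 kJ/s
|Q| = 7708 kW = 27749 MJ/h

Q = 27700 MJ/h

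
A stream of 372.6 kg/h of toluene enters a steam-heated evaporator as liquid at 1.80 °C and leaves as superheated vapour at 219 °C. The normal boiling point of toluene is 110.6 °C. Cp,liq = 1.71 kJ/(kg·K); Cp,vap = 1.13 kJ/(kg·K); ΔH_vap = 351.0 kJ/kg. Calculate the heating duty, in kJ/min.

liquid 1.80→110.6 °C: 186.05 kJ/kg
vaporisation at 110.6 °C: 351 kJ/kg
vapour 110.6→219 °C: 122.49 kJ/kg
Δh = 186.05 + 351 + 122.49 = 659.54 kJ/kg
Q = ṁ·Δh = 372.6 kg/h × 659.54 kJ/kg = 245740 kJ/h
|Q| = 68.262 kW = 4095.7 kJ/min

Q = 4100 kJ/min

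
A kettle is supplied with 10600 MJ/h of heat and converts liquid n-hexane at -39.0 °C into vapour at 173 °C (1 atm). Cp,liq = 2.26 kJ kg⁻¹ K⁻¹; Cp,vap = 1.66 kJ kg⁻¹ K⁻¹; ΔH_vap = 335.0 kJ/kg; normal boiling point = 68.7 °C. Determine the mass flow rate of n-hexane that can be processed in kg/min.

Δh = 2.26×(68.7−-39.0) + 335.0 + 1.66×(173−68.7) = 751.54 kJ/kg
Q = 10600 MJ/h = 2944.4 kJ/s = 176670 kJ/min
ṁ = Q/Δh = 176670 / 751.54 = 235.07 kg/min

ṁ = 235 kg/min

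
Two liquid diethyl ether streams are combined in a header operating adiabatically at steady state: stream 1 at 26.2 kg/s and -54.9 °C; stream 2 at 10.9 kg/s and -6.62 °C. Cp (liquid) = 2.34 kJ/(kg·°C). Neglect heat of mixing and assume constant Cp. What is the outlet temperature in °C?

T_out = -40.7 °C

Adiabatic, steady state ⇒ Σ ṁᵢCp,ᵢ(T_out − Tᵢ) = 0
Σ ṁᵢCp,ᵢTᵢ = 26.2×2.34×-54.9 + 10.9×2.34×-6.62 = -3534.7
Σ ṁᵢCp,ᵢ = 26.2×2.34 + 10.9×2.34 = 86.814
T_out = -3534.7 / 86.814 = -40.715 °C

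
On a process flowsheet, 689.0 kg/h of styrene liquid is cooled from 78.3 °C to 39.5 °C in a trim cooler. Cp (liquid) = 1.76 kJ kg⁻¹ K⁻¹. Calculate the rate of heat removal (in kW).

Q = ṁ·Cp·ΔT = 689.0 × 1.76 × (39.5 − 78.3) = -47050 kJ/h
Converting: 47050 / 3600 s = 13.07 kW

Q_c = 13.1 kW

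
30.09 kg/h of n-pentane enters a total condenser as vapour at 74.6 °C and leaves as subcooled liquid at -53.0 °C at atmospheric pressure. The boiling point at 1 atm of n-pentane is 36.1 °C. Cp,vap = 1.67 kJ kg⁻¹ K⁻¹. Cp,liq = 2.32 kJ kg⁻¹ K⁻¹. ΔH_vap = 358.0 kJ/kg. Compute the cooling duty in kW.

Q_c = 5.26 kW

vapour 74.6→36.1 °C: -64.295 kJ/kg
condensation at 36.1 °C: -358 kJ/kg
liquid 36.1→-53.0 °C: -206.71 kJ/kg
Δh = -64.295 + -358 + -206.71 = -629.01 kJ/kg
Q = ṁ·Δh = 30.09 kg/h × -629.01 kJ/kg = -18927 kJ/h
|Q| = 5.2575 kW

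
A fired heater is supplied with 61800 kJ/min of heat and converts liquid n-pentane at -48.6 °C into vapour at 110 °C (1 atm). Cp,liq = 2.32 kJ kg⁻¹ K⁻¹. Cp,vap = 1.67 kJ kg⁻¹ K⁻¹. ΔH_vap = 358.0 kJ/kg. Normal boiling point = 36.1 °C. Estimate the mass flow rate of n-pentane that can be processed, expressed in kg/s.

ṁ = 1.52 kg/s

Δh = 2.32×(36.1−-48.6) + 358.0 + 1.67×(110−36.1) = 677.92 kJ/kg
Q = 61800 kJ/min = 1030 kJ/s = 1030 kJ/s
ṁ = Q/Δh = 1030 / 677.92 = 1.5194 kg/s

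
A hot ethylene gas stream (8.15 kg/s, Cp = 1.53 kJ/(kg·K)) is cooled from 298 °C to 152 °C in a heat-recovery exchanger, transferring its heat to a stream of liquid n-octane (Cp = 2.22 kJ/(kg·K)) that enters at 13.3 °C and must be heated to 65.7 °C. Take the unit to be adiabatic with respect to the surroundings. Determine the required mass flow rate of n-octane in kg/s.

Heat released by hot stream: Q = 8.15 × 1.53 × (298 − 152) = 1820.5 kJ/s
Energy balance on cold side (adiabatic exchanger): Q = ṁ_c·Cp_c·(T_c,out − T_c,in)
ṁ_c = 1820.5 / [2.22 × (65.7 − 13.3)] = 15.65 kg/s

ṁ_c = 15.7 kg/s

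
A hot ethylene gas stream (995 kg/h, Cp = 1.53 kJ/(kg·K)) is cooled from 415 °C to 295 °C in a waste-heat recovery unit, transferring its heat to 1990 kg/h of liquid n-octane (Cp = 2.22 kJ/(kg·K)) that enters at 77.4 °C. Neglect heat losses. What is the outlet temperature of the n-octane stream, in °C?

T_c,out = 119 °C

Heat released by hot stream: Q = 995 × 1.53 × (415 − 295) = 182680 kJ/h
Energy balance on cold side (adiabatic exchanger): Q = ṁ_c·Cp_c·(T_c,out − T_c,in)
T_c,out = 77.4 + 182680/(1990 × 2.22) = 118.75 °C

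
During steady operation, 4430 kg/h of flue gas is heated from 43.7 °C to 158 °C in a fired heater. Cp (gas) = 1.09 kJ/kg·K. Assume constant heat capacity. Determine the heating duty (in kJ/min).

Q = 9200 kJ/min

Q = ṁ·Cp·ΔT = 4430 × 1.09 × (158 − 43.7) = 551920 kJ/h
Converting: 551920 / 3600 s = 153.31 kW
Heating duty = 9198.7 kJ/min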